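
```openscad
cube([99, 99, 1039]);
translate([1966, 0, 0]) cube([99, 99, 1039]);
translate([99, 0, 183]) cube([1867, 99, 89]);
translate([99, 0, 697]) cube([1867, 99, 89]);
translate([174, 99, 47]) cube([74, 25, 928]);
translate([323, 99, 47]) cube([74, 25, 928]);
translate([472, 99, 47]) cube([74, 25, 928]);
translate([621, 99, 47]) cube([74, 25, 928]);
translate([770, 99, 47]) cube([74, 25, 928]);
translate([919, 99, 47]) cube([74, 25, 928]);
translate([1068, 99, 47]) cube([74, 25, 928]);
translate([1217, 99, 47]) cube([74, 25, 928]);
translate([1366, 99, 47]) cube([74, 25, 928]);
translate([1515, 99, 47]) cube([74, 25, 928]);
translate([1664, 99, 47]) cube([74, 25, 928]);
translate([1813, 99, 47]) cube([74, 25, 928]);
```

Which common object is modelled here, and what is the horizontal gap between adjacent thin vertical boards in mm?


A fence section. The picket gap is 75 mm.

Two posts, two rails, 12 pickets — a fence section. Span 1867 mm holds 12 pickets of 74 mm with 13 equal gaps: ⌊(1867 − 12·74) / 13⌋ = 75 mm.


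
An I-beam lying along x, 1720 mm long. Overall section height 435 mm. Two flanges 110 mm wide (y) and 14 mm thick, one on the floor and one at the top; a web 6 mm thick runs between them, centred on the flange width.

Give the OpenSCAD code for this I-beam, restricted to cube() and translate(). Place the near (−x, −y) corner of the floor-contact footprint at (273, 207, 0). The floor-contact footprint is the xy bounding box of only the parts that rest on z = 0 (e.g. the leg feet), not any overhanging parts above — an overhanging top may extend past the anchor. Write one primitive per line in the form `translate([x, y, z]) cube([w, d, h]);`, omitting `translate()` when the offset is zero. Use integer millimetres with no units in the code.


translate([273, 207, 0]) cube([1720, 110, 14]);
translate([273, 259, 14]) cube([1720, 6, 407]);
translate([273, 207, 421]) cube([1720, 110, 14]);


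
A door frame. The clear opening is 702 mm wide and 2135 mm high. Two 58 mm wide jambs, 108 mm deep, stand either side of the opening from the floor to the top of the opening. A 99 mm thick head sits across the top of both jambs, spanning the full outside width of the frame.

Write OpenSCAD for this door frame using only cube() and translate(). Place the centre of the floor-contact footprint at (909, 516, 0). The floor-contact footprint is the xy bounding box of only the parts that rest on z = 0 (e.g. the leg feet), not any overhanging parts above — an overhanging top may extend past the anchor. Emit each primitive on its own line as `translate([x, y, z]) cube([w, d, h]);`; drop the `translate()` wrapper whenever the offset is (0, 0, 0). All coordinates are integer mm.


translate([500, 462, 0]) cube([58, 108, 2135]);
translate([1260, 462, 0]) cube([58, 108, 2135]);
translate([500, 462, 2135]) cube([818, 108, 99]);


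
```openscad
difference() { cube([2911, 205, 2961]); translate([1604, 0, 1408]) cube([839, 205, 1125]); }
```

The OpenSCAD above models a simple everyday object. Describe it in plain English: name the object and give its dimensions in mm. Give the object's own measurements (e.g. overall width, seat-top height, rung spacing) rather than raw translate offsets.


A wall 2911 mm long (x), 205 mm thick (y), 2961 mm tall, with a rectangular window opening cut through it. The opening is 839 mm wide and 1125 mm tall; its sill is at z = 1408 mm and its near (−x) edge is 1604 mm from the wall's −x end. The opening passes through the full wall thickness.


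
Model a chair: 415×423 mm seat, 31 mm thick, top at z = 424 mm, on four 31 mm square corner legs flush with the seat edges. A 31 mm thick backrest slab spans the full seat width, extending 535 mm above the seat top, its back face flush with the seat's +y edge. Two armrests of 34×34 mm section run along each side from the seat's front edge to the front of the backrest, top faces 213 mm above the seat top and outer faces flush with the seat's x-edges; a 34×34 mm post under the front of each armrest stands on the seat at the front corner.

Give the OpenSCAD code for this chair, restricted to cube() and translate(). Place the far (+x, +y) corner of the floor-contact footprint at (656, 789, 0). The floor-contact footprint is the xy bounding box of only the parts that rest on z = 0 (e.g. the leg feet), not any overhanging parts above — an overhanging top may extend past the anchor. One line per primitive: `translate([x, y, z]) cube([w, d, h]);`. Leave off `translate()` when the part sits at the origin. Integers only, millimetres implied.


translate([241, 366, 393]) cube([415, 423, 31]);
translate([241, 366, 0]) cube([31, 31, 393]);
translate([625, 366, 0]) cube([31, 31, 393]);
translate([241, 758, 0]) cube([31, 31, 393]);
translate([625, 758, 0]) cube([31, 31, 393]);
translate([241, 758, 424]) cube([415, 31, 535]);
translate([241, 366, 603]) cube([34, 392, 34]);
translate([622, 366, 603]) cube([34, 392, 34]);
translate([241, 366, 424]) cube([34, 34, 179]);
translate([622, 366, 424]) cube([34, 34, 179]);


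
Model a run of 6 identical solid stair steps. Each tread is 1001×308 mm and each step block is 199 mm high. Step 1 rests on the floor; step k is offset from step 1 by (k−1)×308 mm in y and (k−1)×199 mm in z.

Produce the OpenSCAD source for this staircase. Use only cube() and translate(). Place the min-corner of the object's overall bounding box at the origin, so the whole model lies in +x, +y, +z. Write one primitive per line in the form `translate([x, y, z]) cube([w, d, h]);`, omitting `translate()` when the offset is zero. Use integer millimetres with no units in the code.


cube([1001, 308, 199]);
translate([0, 308, 199]) cube([1001, 308, 199]);
translate([0, 616, 398]) cube([1001, 308, 199]);
translate([0, 924, 597]) cube([1001, 308, 199]);
translate([0, 1232, 796]) cube([1001, 308, 199]);
translate([0, 1540, 995]) cube([1001, 308, 199]);


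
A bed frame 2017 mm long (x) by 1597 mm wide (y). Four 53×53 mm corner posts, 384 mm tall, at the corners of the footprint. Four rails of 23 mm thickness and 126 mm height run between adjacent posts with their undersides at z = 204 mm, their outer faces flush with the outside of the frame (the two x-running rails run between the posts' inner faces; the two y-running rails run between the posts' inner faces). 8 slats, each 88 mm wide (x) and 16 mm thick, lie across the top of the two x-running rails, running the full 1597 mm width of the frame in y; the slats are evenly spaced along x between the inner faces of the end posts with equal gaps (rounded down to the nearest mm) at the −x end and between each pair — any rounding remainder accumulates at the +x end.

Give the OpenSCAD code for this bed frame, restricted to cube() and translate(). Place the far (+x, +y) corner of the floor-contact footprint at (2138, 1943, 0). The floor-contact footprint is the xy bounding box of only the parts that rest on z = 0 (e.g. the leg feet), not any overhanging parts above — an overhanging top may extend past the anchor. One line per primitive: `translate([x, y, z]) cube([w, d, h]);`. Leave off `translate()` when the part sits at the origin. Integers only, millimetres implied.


// slat z = rail_z + rail_h = 204 + 126 = 330
// slat gap = ⌊(1911 − 8·88) / 9⌋ = 134
translate([121, 346, 0]) cube([53, 53, 384]);
translate([121, 1890, 0]) cube([53, 53, 384]);
translate([2085, 346, 0]) cube([53, 53, 384]);
translate([2085, 1890, 0]) cube([53, 53, 384]);
translate([174, 346, 204]) cube([1911, 23, 126]);
translate([174, 1920, 204]) cube([1911, 23, 126]);
translate([121, 399, 204]) cube([23, 1491, 126]);
translate([2115, 399, 204]) cube([23, 1491, 126]);
translate([308, 346, 330]) cube([88, 1597, 16]);
translate([530, 346, 330]) cube([88, 1597, 16]);
translate([752, 346, 330]) cube([88, 1597, 16]);
translate([974, 346, 330]) cube([88, 1597, 16]);
translate([1196, 346, 330]) cube([88, 1597, 16]);
translate([1418, 346, 330]) cube([88, 1597, 16]);
translate([1640, 346, 330]) cube([88, 1597, 16]);
translate([1862, 346, 330]) cube([88, 1597, 16]);


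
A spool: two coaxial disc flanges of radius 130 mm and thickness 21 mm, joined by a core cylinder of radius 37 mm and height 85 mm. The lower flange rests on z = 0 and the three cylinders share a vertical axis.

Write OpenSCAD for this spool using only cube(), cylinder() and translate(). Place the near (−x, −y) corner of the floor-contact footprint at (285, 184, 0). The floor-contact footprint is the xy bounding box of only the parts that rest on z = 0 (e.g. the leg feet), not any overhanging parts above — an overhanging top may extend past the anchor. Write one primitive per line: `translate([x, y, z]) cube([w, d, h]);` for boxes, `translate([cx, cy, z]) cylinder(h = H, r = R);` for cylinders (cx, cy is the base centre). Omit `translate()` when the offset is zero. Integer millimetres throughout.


translate([415, 314, 0]) cylinder(h = 21, r = 130);
translate([415, 314, 21]) cylinder(h = 85, r = 37);
translate([415, 314, 106]) cylinder(h = 21, r = 130);


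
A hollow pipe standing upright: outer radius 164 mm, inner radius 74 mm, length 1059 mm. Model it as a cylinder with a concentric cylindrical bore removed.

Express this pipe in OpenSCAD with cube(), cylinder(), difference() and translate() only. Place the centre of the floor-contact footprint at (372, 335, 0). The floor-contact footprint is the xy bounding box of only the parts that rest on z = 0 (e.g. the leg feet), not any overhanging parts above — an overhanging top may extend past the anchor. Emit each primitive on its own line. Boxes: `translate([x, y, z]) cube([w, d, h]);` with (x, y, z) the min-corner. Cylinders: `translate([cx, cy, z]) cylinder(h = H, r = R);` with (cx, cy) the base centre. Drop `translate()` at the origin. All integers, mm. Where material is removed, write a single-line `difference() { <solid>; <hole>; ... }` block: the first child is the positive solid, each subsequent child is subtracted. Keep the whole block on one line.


difference() { translate([372, 335, 0]) cylinder(h = 1059, r = 164); translate([372, 335, 0]) cylinder(h = 1059, r = 74); }


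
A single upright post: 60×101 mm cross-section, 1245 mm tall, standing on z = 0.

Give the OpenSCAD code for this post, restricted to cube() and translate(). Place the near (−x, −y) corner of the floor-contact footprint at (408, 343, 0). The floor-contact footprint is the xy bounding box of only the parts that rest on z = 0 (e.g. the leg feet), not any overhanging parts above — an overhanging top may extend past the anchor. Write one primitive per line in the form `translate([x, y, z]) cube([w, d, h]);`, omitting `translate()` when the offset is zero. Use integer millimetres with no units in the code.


translate([408, 343, 0]) cube([60, 101, 1245]);


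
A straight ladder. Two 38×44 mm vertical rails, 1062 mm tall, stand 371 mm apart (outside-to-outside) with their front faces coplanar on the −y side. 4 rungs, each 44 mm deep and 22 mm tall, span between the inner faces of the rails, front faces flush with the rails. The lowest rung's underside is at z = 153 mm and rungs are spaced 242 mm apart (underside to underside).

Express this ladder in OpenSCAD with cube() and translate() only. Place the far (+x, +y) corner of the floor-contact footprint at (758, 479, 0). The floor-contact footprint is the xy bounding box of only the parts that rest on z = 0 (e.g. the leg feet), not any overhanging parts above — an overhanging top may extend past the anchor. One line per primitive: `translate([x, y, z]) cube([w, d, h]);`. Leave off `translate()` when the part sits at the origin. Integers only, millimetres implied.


// rung span = 371 - 2*38 = 295
// rung[k] z = 153 + k*242
translate([387, 435, 0]) cube([38, 44, 1062]);
translate([720, 435, 0]) cube([38, 44, 1062]);
translate([425, 435, 153]) cube([295, 44, 22]);
translate([425, 435, 395]) cube([295, 44, 22]);
translate([425, 435, 637]) cube([295, 44, 22]);
translate([425, 435, 879]) cube([295, 44, 22]);


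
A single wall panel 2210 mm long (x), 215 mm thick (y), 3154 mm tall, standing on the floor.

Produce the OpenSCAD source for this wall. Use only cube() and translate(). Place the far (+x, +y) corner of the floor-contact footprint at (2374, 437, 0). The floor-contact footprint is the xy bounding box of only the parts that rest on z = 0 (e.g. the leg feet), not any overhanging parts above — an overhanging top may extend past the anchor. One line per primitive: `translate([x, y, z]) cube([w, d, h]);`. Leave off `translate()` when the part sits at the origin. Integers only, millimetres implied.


translate([164, 222, 0]) cube([2210, 215, 3154]);


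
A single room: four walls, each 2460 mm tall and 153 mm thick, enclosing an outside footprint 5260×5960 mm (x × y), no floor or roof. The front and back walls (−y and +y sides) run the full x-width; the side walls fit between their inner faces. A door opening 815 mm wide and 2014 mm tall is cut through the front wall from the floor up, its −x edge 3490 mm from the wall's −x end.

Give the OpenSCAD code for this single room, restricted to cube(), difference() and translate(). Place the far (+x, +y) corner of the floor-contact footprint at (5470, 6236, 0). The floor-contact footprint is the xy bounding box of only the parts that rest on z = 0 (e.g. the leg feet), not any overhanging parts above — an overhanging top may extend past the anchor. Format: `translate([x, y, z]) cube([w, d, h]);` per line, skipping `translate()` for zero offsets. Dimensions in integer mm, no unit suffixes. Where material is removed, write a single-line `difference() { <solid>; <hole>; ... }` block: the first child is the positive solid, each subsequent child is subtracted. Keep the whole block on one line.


difference() { translate([210, 276, 0]) cube([5260, 153, 2460]); translate([3700, 276, 0]) cube([815, 153, 2014]); }
translate([210, 6083, 0]) cube([5260, 153, 2460]);
translate([210, 429, 0]) cube([153, 5654, 2460]);
translate([5317, 429, 0]) cube([153, 5654, 2460]);


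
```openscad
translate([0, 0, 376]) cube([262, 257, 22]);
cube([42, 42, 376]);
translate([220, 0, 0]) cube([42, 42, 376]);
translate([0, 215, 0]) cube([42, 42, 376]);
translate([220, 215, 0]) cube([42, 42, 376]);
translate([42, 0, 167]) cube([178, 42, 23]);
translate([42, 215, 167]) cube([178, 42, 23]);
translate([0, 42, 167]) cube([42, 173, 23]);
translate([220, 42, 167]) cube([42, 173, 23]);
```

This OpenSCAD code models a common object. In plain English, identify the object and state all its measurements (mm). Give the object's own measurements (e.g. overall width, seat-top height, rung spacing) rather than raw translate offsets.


A four-legged stool. The seat is a 262×257×22 mm slab whose top surface is at z = 398 mm; four square legs, each 42×42 mm in cross-section, run from the floor (z = 0) to the underside of the seat, each flush with a corner of the seat. Four stretchers, 42 mm wide and 23 mm tall, connect adjacent legs with their undersides at z = 167 mm, each running between the inner faces of the legs it joins and aligned with the legs' outer faces on the other axis.


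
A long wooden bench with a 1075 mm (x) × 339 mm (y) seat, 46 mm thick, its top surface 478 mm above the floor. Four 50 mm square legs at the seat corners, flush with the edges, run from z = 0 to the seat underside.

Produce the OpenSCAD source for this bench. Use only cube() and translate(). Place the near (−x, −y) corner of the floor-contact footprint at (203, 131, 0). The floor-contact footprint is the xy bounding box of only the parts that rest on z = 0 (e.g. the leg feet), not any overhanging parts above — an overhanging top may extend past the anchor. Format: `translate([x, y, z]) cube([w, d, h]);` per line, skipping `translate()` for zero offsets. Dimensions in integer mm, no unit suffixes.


translate([203, 131, 432]) cube([1075, 339, 46]);
translate([203, 131, 0]) cube([50, 50, 432]);
translate([203, 420, 0]) cube([50, 50, 432]);
translate([1228, 131, 0]) cube([50, 50, 432]);
translate([1228, 420, 0]) cube([50, 50, 432]);


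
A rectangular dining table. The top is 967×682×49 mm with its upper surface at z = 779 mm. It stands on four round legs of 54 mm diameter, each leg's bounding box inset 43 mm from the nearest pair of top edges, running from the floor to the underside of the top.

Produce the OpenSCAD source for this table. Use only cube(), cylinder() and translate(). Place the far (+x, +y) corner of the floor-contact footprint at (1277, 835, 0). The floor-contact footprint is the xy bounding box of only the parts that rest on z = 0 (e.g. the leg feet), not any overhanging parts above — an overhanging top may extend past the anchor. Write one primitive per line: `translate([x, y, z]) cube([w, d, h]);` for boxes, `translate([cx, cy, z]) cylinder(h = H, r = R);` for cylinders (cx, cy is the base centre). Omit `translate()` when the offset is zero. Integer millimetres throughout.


// leg_h = 779 - 49 = 730
translate([353, 196, 730]) cube([967, 682, 49]);
translate([423, 266, 0]) cylinder(h = 730, r = 27);
translate([1250, 266, 0]) cylinder(h = 730, r = 27);
translate([423, 808, 0]) cylinder(h = 730, r = 27);
translate([1250, 808, 0]) cylinder(h = 730, r = 27);


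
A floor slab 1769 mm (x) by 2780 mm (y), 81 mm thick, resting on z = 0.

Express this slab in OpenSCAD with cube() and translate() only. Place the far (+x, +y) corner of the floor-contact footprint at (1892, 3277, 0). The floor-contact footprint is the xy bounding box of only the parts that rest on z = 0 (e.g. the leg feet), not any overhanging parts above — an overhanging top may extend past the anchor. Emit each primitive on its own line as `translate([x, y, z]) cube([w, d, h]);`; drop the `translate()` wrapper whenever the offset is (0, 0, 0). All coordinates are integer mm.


translate([123, 497, 0]) cube([1769, 2780, 81]);


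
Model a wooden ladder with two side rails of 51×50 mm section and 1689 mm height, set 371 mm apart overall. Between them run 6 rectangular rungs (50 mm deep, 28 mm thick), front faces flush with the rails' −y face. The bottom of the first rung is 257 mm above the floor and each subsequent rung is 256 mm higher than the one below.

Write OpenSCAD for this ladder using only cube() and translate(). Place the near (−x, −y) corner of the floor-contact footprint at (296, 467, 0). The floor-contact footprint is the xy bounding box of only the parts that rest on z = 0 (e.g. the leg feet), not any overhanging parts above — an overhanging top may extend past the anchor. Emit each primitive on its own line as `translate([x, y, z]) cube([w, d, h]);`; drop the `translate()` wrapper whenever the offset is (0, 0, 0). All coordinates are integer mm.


translate([296, 467, 0]) cube([51, 50, 1689]);
translate([616, 467, 0]) cube([51, 50, 1689]);
translate([347, 467, 257]) cube([269, 50, 28]);
translate([347, 467, 513]) cube([269, 50, 28]);
translate([347, 467, 769]) cube([269, 50, 28]);
translate([347, 467, 1025]) cube([269, 50, 28]);
translate([347, 467, 1281]) cube([269, 50, 28]);
translate([347, 467, 1537]) cube([269, 50, 28]);


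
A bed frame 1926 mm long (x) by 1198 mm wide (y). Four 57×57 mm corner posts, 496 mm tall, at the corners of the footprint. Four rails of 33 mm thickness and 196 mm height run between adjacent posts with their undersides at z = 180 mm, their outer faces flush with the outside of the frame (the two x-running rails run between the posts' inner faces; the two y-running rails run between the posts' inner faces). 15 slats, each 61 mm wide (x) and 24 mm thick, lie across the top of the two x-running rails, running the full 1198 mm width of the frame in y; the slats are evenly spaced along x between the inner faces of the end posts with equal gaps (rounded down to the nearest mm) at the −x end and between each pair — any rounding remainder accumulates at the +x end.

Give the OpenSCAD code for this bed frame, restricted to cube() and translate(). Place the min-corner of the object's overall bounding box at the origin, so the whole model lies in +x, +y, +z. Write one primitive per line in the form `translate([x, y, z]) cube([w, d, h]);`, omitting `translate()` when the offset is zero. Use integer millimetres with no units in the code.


cube([57, 57, 496]);
translate([0, 1141, 0]) cube([57, 57, 496]);
translate([1869, 0, 0]) cube([57, 57, 496]);
translate([1869, 1141, 0]) cube([57, 57, 496]);
translate([57, 0, 180]) cube([1812, 33, 196]);
translate([57, 1165, 180]) cube([1812, 33, 196]);
translate([0, 57, 180]) cube([33, 1084, 196]);
translate([1893, 57, 180]) cube([33, 1084, 196]);
translate([113, 0, 376]) cube([61, 1198, 24]);
translate([230, 0, 376]) cube([61, 1198, 24]);
translate([347, 0, 376]) cube([61, 1198, 24]);
translate([464, 0, 376]) cube([61, 1198, 24]);
translate([581, 0, 376]) cube([61, 1198, 24]);
translate([698, 0, 376]) cube([61, 1198, 24]);
translate([815, 0, 376]) cube([61, 1198, 24]);
translate([932, 0, 376]) cube([61, 1198, 24]);
translate([1049, 0, 376]) cube([61, 1198, 24]);
translate([1166, 0, 376]) cube([61, 1198, 24]);
translate([1283, 0, 376]) cube([61, 1198, 24]);
translate([1400, 0, 376]) cube([61, 1198, 24]);
translate([1517, 0, 376]) cube([61, 1198, 24]);
translate([1634, 0, 376]) cube([61, 1198, 24]);
translate([1751, 0, 376]) cube([61, 1198, 24]);


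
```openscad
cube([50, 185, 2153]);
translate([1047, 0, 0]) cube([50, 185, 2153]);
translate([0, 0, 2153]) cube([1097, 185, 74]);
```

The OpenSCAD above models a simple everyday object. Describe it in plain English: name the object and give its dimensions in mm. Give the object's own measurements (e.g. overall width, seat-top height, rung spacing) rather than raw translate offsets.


A door frame. The clear opening is 997 mm wide and 2153 mm high. Two 50 mm wide jambs, 185 mm deep, stand either side of the opening from the floor to the top of the opening. A 74 mm thick head sits across the top of both jambs, spanning the full outside width of the frame.


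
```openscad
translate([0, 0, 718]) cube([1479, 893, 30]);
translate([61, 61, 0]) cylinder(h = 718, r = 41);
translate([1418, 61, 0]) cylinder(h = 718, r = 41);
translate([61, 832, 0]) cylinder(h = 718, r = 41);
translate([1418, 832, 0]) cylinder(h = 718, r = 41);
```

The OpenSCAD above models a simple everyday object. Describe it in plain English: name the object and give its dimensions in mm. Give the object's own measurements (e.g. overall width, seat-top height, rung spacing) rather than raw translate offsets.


A rectangular dining table. The top is 1479×893×30 mm with its upper surface at z = 748 mm. It stands on four round legs of 82 mm diameter, each leg's bounding box inset 20 mm from the nearest pair of top edges, running from the floor to the underside of the top.


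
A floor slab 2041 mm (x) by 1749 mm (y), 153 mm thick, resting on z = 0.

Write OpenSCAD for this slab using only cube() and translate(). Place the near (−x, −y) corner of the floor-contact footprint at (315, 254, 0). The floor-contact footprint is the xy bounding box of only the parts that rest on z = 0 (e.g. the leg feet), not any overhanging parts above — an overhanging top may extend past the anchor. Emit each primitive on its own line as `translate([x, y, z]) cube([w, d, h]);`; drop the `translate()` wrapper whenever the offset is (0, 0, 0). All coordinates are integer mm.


translate([315, 254, 0]) cube([2041, 1749, 153]);


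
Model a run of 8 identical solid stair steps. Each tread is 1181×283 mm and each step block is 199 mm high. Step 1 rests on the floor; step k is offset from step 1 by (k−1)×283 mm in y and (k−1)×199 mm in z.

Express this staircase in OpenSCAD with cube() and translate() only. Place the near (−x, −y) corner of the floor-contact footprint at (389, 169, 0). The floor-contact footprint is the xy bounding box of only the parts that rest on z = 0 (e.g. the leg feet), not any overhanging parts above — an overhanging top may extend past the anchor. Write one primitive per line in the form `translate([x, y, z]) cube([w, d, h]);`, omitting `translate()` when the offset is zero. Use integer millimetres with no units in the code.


translate([389, 169, 0]) cube([1181, 283, 199]);
translate([389, 452, 199]) cube([1181, 283, 199]);
translate([389, 735, 398]) cube([1181, 283, 199]);
translate([389, 1018, 597]) cube([1181, 283, 199]);
translate([389, 1301, 796]) cube([1181, 283, 199]);
translate([389, 1584, 995]) cube([1181, 283, 199]);
translate([389, 1867, 1194]) cube([1181, 283, 199]);
translate([389, 2150, 1393]) cube([1181, 283, 199]);


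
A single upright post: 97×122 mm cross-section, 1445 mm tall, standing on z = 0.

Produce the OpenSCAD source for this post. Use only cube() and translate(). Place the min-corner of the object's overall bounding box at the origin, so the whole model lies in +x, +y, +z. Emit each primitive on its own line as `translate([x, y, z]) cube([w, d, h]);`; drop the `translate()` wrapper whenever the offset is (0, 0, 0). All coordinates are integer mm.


cube([97, 122, 1445]);


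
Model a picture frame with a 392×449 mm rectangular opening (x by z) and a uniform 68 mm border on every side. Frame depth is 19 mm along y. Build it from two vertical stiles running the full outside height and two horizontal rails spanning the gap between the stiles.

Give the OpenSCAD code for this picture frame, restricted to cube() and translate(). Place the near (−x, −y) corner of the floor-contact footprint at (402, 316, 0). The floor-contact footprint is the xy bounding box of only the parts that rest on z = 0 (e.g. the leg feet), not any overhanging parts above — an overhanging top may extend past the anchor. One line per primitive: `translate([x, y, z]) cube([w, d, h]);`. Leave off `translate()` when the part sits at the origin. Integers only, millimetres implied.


translate([402, 316, 0]) cube([68, 19, 585]);
translate([862, 316, 0]) cube([68, 19, 585]);
translate([470, 316, 0]) cube([392, 19, 68]);
translate([470, 316, 517]) cube([392, 19, 68]);


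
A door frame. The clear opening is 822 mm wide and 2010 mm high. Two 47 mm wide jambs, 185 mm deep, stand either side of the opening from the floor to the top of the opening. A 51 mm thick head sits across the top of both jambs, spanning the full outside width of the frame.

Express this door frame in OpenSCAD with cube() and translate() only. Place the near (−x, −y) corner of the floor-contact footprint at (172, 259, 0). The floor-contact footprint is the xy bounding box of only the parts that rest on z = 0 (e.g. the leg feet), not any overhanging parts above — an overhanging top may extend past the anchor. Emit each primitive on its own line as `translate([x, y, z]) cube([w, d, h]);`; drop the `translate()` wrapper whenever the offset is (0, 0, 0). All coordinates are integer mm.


translate([172, 259, 0]) cube([47, 185, 2010]);
translate([1041, 259, 0]) cube([47, 185, 2010]);
translate([172, 259, 2010]) cube([916, 185, 51]);


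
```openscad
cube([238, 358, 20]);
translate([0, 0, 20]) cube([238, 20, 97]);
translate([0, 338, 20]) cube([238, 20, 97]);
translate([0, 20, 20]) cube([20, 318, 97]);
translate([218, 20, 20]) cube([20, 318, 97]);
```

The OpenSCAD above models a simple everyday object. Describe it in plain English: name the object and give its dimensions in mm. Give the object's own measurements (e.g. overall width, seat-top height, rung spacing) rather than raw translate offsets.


An open-topped rectangular box: outside dimensions 238×358×117 mm, with a uniform wall and base thickness of 20 mm. The base is a full 238×358 slab on the floor; four walls sit on top of the base. The front and back walls (the −y and +y sides) span the full width; the two side walls fit between them.


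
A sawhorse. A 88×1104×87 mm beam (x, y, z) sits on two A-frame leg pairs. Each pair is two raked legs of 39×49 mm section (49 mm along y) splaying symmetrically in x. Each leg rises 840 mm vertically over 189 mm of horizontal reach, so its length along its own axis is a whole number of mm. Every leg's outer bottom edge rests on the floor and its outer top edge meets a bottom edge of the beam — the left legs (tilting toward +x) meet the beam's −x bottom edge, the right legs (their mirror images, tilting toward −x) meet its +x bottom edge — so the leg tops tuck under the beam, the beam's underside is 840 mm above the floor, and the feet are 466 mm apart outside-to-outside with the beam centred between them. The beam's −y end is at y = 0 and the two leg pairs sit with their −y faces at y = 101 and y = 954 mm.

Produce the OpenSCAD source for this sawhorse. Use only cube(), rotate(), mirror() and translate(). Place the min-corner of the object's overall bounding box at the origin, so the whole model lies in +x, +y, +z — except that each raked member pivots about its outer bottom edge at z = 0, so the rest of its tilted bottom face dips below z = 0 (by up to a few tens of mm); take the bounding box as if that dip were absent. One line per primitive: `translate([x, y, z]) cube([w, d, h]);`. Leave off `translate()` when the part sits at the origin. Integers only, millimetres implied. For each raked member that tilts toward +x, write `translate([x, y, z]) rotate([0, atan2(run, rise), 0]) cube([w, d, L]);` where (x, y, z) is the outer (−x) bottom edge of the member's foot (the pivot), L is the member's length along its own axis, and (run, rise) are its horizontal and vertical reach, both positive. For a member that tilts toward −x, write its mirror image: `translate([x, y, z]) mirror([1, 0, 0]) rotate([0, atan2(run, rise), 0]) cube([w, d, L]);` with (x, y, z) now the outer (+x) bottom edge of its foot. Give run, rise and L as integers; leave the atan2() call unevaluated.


translate([189, 0, 840]) cube([88, 1104, 87]);
translate([0, 101, 0]) rotate([0, atan2(189, 840), 0]) cube([39, 49, 861]);
translate([466, 101, 0]) mirror([1, 0, 0]) rotate([0, atan2(189, 840), 0]) cube([39, 49, 861]);
translate([0, 954, 0]) rotate([0, atan2(189, 840), 0]) cube([39, 49, 861]);
translate([466, 954, 0]) mirror([1, 0, 0]) rotate([0, atan2(189, 840), 0]) cube([39, 49, 861]);


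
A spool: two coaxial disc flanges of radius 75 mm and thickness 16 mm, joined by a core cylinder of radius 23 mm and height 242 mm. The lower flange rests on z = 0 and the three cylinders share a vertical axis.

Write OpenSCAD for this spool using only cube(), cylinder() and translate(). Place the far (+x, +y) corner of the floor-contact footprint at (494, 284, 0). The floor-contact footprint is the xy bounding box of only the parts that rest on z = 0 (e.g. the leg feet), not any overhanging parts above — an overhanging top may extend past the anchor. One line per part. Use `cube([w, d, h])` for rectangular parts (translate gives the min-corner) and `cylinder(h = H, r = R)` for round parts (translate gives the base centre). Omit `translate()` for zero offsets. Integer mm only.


translate([419, 209, 0]) cylinder(h = 16, r = 75);
translate([419, 209, 16]) cylinder(h = 242, r = 23);
translate([419, 209, 258]) cylinder(h = 16, r = 75);


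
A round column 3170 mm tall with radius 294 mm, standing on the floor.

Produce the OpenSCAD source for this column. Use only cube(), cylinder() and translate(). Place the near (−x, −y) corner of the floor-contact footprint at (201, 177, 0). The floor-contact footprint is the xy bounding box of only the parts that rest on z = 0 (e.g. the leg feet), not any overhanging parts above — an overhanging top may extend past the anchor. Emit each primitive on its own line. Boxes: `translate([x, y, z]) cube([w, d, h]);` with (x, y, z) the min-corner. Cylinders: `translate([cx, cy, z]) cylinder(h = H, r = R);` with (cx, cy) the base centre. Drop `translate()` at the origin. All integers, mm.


translate([495, 471, 0]) cylinder(h = 3170, r = 294);


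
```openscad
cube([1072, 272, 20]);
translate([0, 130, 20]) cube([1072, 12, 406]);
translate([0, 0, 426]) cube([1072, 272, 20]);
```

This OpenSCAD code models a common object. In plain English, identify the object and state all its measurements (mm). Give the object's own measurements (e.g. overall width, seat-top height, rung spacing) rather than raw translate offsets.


An I-beam lying along x, 1072 mm long. Overall section height 446 mm. Two flanges 272 mm wide (y) and 20 mm thick, one on the floor and one at the top; a web 12 mm thick runs between them, centred on the flange width.


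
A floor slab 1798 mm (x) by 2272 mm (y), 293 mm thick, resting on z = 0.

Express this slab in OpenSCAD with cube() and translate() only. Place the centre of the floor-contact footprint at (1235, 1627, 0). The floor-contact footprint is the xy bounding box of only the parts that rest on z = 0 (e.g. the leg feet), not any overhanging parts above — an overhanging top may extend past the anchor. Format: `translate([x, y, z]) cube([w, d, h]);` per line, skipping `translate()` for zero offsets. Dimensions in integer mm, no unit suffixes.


translate([336, 491, 0]) cube([1798, 2272, 293]);


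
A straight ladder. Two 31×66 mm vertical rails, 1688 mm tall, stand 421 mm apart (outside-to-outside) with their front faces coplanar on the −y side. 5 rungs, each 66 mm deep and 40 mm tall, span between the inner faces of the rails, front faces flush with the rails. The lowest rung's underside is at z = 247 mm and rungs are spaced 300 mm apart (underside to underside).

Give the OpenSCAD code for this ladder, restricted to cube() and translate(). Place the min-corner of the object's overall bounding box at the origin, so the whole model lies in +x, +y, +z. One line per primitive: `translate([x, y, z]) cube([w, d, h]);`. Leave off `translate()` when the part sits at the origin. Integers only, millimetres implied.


cube([31, 66, 1688]);
translate([390, 0, 0]) cube([31, 66, 1688]);
translate([31, 0, 247]) cube([359, 66, 40]);
translate([31, 0, 547]) cube([359, 66, 40]);
translate([31, 0, 847]) cube([359, 66, 40]);
translate([31, 0, 1147]) cube([359, 66, 40]);
translate([31, 0, 1447]) cube([359, 66, 40]);


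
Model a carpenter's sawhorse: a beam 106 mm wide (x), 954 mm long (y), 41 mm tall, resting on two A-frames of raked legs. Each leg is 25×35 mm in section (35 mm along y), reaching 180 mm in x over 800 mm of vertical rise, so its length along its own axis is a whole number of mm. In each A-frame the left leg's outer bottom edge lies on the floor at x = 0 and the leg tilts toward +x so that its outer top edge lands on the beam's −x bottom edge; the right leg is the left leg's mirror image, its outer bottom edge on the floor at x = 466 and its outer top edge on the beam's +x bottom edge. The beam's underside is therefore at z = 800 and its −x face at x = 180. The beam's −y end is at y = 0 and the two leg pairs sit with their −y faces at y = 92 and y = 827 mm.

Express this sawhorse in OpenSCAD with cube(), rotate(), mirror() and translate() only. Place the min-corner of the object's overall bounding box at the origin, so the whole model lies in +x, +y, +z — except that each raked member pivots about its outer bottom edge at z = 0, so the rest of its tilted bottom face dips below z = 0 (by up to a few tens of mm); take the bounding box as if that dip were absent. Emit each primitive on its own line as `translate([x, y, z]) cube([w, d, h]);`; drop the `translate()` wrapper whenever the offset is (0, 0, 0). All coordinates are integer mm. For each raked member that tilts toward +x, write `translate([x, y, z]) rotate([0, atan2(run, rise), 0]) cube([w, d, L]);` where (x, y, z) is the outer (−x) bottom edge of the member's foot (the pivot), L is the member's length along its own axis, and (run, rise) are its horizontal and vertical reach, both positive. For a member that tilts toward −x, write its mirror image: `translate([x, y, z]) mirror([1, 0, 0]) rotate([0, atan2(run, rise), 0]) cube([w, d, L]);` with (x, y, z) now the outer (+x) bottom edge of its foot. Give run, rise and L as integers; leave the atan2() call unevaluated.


translate([180, 0, 800]) cube([106, 954, 41]);
translate([0, 92, 0]) rotate([0, atan2(180, 800), 0]) cube([25, 35, 820]);
translate([466, 92, 0]) mirror([1, 0, 0]) rotate([0, atan2(180, 800), 0]) cube([25, 35, 820]);
translate([0, 827, 0]) rotate([0, atan2(180, 800), 0]) cube([25, 35, 820]);
translate([466, 827, 0]) mirror([1, 0, 0]) rotate([0, atan2(180, 800), 0]) cube([25, 35, 820]);


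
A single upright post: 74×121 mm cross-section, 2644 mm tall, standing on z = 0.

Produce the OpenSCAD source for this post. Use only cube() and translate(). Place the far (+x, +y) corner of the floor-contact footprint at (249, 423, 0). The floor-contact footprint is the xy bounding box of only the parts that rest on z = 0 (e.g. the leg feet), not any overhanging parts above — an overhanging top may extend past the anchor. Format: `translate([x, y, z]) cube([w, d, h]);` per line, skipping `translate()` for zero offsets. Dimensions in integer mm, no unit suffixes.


translate([175, 302, 0]) cube([74, 121, 2644]);


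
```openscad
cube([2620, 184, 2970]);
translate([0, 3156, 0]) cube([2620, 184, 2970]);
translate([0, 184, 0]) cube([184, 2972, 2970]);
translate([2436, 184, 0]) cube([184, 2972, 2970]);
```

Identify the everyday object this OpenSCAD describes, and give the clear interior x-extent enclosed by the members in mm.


A house (or room) frame. The interior width is 2252 mm.

Four 2970 mm walls enclosing a rectangle with no floor or roof — a room or house frame. Outside width is 2620 mm and wall thickness is 184 mm, so the interior width is 2620 − 2 × 184 = 2252 mm.


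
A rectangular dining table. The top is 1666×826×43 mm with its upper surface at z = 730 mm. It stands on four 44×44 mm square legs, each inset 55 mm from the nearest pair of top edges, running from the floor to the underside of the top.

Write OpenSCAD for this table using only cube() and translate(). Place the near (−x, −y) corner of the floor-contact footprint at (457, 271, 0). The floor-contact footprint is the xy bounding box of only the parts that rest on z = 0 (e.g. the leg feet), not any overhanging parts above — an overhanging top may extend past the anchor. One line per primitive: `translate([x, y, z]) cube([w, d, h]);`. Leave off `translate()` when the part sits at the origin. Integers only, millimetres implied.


translate([402, 216, 687]) cube([1666, 826, 43]);
translate([457, 271, 0]) cube([44, 44, 687]);
translate([1969, 271, 0]) cube([44, 44, 687]);
translate([457, 943, 0]) cube([44, 44, 687]);
translate([1969, 943, 0]) cube([44, 44, 687]);


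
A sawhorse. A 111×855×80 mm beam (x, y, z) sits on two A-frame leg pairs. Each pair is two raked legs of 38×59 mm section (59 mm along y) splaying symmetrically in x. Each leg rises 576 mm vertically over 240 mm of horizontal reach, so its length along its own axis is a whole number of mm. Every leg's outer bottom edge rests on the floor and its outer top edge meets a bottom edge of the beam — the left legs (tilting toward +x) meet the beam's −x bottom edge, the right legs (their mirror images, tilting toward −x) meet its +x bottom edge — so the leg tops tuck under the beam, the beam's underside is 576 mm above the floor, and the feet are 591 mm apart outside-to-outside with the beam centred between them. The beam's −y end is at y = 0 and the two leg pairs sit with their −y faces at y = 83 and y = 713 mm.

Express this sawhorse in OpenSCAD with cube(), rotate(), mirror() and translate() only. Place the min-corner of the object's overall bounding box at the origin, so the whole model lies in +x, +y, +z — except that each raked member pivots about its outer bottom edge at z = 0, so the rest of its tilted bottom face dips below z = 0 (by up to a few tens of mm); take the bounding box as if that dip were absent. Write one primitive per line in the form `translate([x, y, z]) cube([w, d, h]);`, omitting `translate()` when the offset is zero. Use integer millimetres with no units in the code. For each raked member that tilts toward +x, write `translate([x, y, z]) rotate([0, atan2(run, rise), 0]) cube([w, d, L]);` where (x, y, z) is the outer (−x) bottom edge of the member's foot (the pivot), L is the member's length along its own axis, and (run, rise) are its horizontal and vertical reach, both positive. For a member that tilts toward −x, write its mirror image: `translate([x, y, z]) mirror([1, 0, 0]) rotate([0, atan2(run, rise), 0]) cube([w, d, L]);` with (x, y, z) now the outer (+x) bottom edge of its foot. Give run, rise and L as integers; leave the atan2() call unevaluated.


translate([240, 0, 576]) cube([111, 855, 80]);
translate([0, 83, 0]) rotate([0, atan2(240, 576), 0]) cube([38, 59, 624]);
translate([591, 83, 0]) mirror([1, 0, 0]) rotate([0, atan2(240, 576), 0]) cube([38, 59, 624]);
translate([0, 713, 0]) rotate([0, atan2(240, 576), 0]) cube([38, 59, 624]);
translate([591, 713, 0]) mirror([1, 0, 0]) rotate([0, atan2(240, 576), 0]) cube([38, 59, 624]);
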